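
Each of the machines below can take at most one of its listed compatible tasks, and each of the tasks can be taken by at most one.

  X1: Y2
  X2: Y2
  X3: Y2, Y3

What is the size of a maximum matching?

2

Unit-capacity flow: source→left, listed edges, right→sink; max matching = max flow.
Augmenting path X1→Y2 (+1); matched 1.
Augmenting path X3→Y3 (+1); matched 2.
No augmenting path remains; maximum matching = 2.
König certificate: {X3, Y2} is a vertex cover of size 2 (every listed pair touches it), so no matching can be larger.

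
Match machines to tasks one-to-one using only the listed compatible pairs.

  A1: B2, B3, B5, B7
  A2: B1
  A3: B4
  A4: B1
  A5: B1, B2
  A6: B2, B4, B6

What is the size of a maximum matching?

Unit-capacity flow: source→left, listed edges, right→sink; max matching = max flow.
Augmenting path A1→B2 (+1); matched 1.
Augmenting path A2→B1 (+1); matched 2.
Augmenting path A3→B4 (+1); matched 3.
Augmenting path A6→B6 (+1); matched 4.
Augmenting path A5→B2→A1→B3 (+1); matched 5.
No augmenting path remains; maximum matching = 5.
König certificate: {A1, A3, A5, A6, B1} is a vertex cover of size 5 (every listed pair touches it), so no matching can be larger.

5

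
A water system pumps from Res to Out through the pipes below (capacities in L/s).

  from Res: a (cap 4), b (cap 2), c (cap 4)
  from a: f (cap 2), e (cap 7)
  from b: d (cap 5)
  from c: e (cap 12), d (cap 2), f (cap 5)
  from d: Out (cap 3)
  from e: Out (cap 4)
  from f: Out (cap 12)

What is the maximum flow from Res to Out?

Augment Res→a→e→Out: bottleneck 4, flow now 4.
Augment Res→b→d→Out: bottleneck 2, flow now 6.
Augment Res→c→d→Out: bottleneck 1, flow now 7.
Augment Res→c→f→Out: bottleneck 3, flow now 10.
No augmenting path remains; maximum flow = 10.
In the residual graph, reachable from Res: {Res}.
Min-cut edges: Res→a (4), Res→b (2), Res→c (4); capacity 4 + 2 + 4 = 10.
This cut is saturated, so no flow can exceed 10.

10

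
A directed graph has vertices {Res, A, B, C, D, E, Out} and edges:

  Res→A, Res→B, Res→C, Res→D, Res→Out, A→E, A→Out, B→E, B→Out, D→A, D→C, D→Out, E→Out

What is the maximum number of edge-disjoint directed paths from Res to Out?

4

Assign every edge capacity 1; by Menger, the answer equals the max flow.
Path Res→Out (+1); total 1.
Path Res→A→Out (+1); total 2.
Path Res→B→Out (+1); total 3.
Path Res→D→Out (+1); total 4.
No residual Res→Out path; max flow = 4.
Certifying cut of size 4: {Res→A, Res→B, Res→D, Res→Out}.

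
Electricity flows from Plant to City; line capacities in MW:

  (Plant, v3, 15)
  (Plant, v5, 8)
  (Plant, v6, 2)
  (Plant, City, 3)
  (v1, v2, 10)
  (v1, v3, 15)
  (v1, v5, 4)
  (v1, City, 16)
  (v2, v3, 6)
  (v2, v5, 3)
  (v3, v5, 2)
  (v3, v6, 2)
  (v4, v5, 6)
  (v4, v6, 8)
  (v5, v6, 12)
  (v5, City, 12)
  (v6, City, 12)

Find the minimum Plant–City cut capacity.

17

Augment Plant→City: bottleneck 3, flow now 3.
Augment Plant→v5→City: bottleneck 8, flow now 11.
Augment Plant→v6→City: bottleneck 2, flow now 13.
Augment Plant→v3→v5→City: bottleneck 2, flow now 15.
Augment Plant→v3→v6→City: bottleneck 2, flow now 17.
No augmenting path remains; maximum flow = 17.
By max-flow min-cut, the minimum cut capacity equals the max flow.
In the residual graph, reachable from Plant: {Plant, v3}.
Min-cut edges: Plant→v5 (8), Plant→v6 (2), Plant→City (3), v3→v5 (2), v3→v6 (2); capacity 8 + 2 + 3 + 2 + 2 = 17.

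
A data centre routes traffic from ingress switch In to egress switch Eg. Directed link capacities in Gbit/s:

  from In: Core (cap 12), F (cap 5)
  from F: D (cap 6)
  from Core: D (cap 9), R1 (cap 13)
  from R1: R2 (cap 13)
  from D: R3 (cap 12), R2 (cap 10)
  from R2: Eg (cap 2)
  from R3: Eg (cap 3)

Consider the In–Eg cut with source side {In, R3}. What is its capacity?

Edges leaving {In, R3}: In→F (5), In→Core (12), R3→Eg (3).
Cut capacity = 5 + 12 + 3 = 20.

20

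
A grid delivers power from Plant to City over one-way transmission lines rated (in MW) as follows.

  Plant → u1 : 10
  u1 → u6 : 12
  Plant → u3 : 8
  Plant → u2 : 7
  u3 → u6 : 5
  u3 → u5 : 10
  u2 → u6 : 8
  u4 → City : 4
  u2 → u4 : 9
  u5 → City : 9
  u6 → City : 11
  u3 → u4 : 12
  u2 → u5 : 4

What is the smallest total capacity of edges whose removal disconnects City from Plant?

Augment Plant→u1→u6→City: bottleneck 10, flow now 10.
Augment Plant→u2→u4→City: bottleneck 4, flow now 14.
Augment Plant→u2→u5→City: bottleneck 3, flow now 17.
Augment Plant→u3→u5→City: bottleneck 6, flow now 23.
Augment Plant→u3→u6→City: bottleneck 1, flow now 24.
No augmenting path remains; maximum flow = 24.
By max-flow min-cut, the minimum cut capacity equals the max flow.
In the residual graph, reachable from Plant: {Plant, u1, u2, u3, u4, u5, u6}.
Min-cut edges: u4→City (4), u5→City (9), u6→City (11); capacity 4 + 9 + 11 = 24.

24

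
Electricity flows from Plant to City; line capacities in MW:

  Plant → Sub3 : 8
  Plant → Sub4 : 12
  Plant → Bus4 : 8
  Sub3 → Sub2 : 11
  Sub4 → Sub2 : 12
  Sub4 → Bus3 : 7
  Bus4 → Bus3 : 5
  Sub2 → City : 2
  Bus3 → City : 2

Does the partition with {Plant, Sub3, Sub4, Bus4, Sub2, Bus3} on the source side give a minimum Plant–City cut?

Given cut capacity: 2 + 2 = 4.
Augment Plant→Sub3→Sub2→City: bottleneck 2, flow now 2.
Augment Plant→Sub4→Bus3→City: bottleneck 2, flow now 4.
No augmenting path remains; maximum flow = 4.
Cut capacity 4 equals the max flow, so it is a minimum cut.

Yes — it is a minimum cut (capacity 4).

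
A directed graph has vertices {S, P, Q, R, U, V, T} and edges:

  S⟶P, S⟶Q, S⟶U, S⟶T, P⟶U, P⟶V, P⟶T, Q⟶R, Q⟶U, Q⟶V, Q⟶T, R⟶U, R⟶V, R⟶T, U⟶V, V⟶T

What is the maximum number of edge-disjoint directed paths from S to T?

Assign every edge capacity 1; by Menger, the answer equals the max flow.
Path S→T (+1); total 1.
Path S→P→T (+1); total 2.
Path S→Q→T (+1); total 3.
Path S→U→V→T (+1); total 4.
No residual S→T path; max flow = 4.
Certifying cut of size 4: {S→P, S→Q, S→T, S→U}.

4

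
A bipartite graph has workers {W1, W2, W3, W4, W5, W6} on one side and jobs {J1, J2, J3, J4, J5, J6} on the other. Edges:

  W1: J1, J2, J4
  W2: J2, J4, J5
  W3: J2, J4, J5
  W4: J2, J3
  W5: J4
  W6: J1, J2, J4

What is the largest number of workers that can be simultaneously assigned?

Unit-capacity flow: source→left, listed edges, right→sink; max matching = max flow.
Augmenting path W1→J1 (+1); matched 1.
Augmenting path W2→J2 (+1); matched 2.
Augmenting path W3→J4 (+1); matched 3.
Augmenting path W4→J3 (+1); matched 4.
Augmenting path W5→J4→W3→J5 (+1); matched 5.
No augmenting path remains; maximum matching = 5.
König certificate: {W4, J1, J2, J4, J5} is a vertex cover of size 5 (every listed pair touches it), so no matching can be larger.

5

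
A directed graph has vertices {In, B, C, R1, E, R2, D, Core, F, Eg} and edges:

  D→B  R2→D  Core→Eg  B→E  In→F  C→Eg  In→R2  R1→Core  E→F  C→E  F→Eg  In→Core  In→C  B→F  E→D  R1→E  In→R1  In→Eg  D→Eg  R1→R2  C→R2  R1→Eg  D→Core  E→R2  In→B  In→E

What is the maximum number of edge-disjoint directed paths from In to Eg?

Assign every edge capacity 1; by Menger, the answer equals the max flow.
Path In→Eg (+1); total 1.
Path In→C→Eg (+1); total 2.
Path In→R1→Eg (+1); total 3.
Path In→Core→Eg (+1); total 4.
Path In→F→Eg (+1); total 5.
Path In→E→D→Eg (+1); total 6.
No residual In→Eg path; max flow = 6.
Certifying cut of size 6: {Core→Eg, D→Eg, F→Eg, In→C, In→Eg, In→R1}.

6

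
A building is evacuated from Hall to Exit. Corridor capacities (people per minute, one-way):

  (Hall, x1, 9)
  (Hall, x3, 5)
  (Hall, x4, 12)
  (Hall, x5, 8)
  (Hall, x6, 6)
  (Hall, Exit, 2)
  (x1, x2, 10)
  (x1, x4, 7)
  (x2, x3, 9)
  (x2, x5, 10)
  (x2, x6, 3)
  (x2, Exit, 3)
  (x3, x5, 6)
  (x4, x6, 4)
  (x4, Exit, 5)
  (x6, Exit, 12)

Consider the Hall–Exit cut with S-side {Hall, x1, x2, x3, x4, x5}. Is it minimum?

No — its capacity is 23, but the minimum cut has capacity 22.

Given cut capacity: 6 + 2 + 3 + 3 + 4 + 5 = 23.
Augment Hall→Exit: bottleneck 2, flow now 2.
Augment Hall→x4→Exit: bottleneck 5, flow now 7.
Augment Hall→x6→Exit: bottleneck 6, flow now 13.
Augment Hall→x1→x2→Exit: bottleneck 3, flow now 16.
Augment Hall→x4→x6→Exit: bottleneck 4, flow now 20.
Augment Hall→x1→x2→x6→Exit: bottleneck 2, flow now 22.
No augmenting path remains; maximum flow = 22.
In the residual graph, reachable from Hall: {Hall, x1, x2, x3, x4, x5, x6}.
Min-cut edges: Hall→Exit (2), x2→Exit (3), x4→Exit (5), x6→Exit (12); capacity 2 + 3 + 5 + 12 = 22.
Cut capacity 23 exceeds the max flow 22, so it is not minimum.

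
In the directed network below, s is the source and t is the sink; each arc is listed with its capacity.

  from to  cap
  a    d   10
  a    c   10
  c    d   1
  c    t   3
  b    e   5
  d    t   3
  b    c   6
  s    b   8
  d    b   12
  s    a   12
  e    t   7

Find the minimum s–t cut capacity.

Augment s→a→c→t: bottleneck 3, flow now 3.
Augment s→a→d→t: bottleneck 3, flow now 6.
Augment s→b→e→t: bottleneck 5, flow now 11.
No augmenting path remains; maximum flow = 11.
By max-flow min-cut, the minimum cut capacity equals the max flow.
In the residual graph, reachable from s: {s, a, b, c, d}.
Min-cut edges: b→e (5), c→t (3), d→t (3); capacity 5 + 3 + 3 = 11.

11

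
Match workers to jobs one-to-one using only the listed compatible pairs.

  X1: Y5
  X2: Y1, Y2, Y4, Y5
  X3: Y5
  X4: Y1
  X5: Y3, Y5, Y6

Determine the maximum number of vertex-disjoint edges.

Unit-capacity flow: source→left, listed edges, right→sink; max matching = max flow.
Augmenting path X1→Y5 (+1); matched 1.
Augmenting path X2→Y1 (+1); matched 2.
Augmenting path X5→Y3 (+1); matched 3.
Augmenting path X4→Y1→X2→Y2 (+1); matched 4.
No augmenting path remains; maximum matching = 4.
König certificate: {X2, X4, X5, Y5} is a vertex cover of size 4 (every listed pair touches it), so no matching can be larger.

4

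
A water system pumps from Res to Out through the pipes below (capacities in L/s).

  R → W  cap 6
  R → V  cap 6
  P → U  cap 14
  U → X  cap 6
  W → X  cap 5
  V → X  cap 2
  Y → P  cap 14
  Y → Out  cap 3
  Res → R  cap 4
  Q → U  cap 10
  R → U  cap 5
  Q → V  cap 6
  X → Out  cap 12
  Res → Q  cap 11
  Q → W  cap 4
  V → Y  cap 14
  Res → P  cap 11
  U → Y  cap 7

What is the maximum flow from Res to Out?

Augment Res→P→U→X→Out: bottleneck 6, flow now 6.
Augment Res→P→U→Y→Out: bottleneck 3, flow now 9.
Augment Res→Q→V→X→Out: bottleneck 2, flow now 11.
Augment Res→Q→W→X→Out: bottleneck 4, flow now 15.
No augmenting path remains; maximum flow = 15.
In the residual graph, reachable from Res: {Res, P, Q, R, U, V, W, X, Y}.
Min-cut edges: X→Out (12), Y→Out (3); capacity 12 + 3 = 15.
This cut is saturated, so no flow can exceed 15.

15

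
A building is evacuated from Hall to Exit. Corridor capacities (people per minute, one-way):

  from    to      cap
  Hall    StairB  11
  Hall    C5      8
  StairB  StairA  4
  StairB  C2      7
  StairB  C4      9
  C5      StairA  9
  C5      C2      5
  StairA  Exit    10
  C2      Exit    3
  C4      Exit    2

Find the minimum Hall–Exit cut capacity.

15

Augment Hall→StairB→StairA→Exit: bottleneck 4, flow now 4.
Augment Hall→StairB→C2→Exit: bottleneck 3, flow now 7.
Augment Hall→StairB→C4→Exit: bottleneck 2, flow now 9.
Augment Hall→C5→StairA→Exit: bottleneck 6, flow now 15.
No augmenting path remains; maximum flow = 15.
By max-flow min-cut, the minimum cut capacity equals the max flow.
In the residual graph, reachable from Hall: {Hall, StairB, C5, StairA, C2, C4}.
Min-cut edges: StairA→Exit (10), C2→Exit (3), C4→Exit (2); capacity 10 + 3 + 2 = 15.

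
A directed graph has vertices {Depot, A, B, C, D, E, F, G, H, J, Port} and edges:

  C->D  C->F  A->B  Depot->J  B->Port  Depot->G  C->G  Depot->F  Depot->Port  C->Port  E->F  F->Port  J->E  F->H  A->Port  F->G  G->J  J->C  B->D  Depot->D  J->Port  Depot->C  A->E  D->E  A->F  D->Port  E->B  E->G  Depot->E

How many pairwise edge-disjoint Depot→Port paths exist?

6

Assign every edge capacity 1; by Menger, the answer equals the max flow.
Path Depot→Port (+1); total 1.
Path Depot→C→Port (+1); total 2.
Path Depot→D→Port (+1); total 3.
Path Depot→F→Port (+1); total 4.
Path Depot→J→Port (+1); total 5.
Path Depot→E→B→Port (+1); total 6.
No residual Depot→Port path; max flow = 6.
Certifying cut of size 6: {C→Port, D→Port, Depot→Port, E→B, F→Port, J→Port}.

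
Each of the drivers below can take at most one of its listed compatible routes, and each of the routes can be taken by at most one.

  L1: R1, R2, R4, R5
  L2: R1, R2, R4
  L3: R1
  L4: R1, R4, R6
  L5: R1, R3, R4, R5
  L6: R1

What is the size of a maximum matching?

5

Unit-capacity flow: source→left, listed edges, right→sink; max matching = max flow.
Augmenting path L1→R1 (+1); matched 1.
Augmenting path L2→R2 (+1); matched 2.
Augmenting path L4→R4 (+1); matched 3.
Augmenting path L5→R3 (+1); matched 4.
Augmenting path L3→R1→L1→R5 (+1); matched 5.
No augmenting path remains; maximum matching = 5.
König certificate: {L1, L2, L4, L5, R1} is a vertex cover of size 5 (every listed pair touches it), so no matching can be larger.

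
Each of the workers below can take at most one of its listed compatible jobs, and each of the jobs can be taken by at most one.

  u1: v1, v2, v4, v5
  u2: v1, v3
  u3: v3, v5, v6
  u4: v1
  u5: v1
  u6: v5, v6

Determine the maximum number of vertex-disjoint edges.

5

Unit-capacity flow: source→left, listed edges, right→sink; max matching = max flow.
Augmenting path u1→v1 (+1); matched 1.
Augmenting path u2→v3 (+1); matched 2.
Augmenting path u3→v5 (+1); matched 3.
Augmenting path u6→v6 (+1); matched 4.
Augmenting path u4→v1→u1→v2 (+1); matched 5.
No augmenting path remains; maximum matching = 5.
König certificate: {u1, u2, u3, u6, v1} is a vertex cover of size 5 (every listed pair touches it), so no matching can be larger.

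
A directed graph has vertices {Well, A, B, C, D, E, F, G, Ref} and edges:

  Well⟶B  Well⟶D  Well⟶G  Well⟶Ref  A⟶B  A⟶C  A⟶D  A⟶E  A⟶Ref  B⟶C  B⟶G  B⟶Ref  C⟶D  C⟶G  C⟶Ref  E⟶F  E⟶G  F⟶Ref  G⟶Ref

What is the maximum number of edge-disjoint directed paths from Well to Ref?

Assign every edge capacity 1; by Menger, the answer equals the max flow.
Path Well→Ref (+1); total 1.
Path Well→B→Ref (+1); total 2.
Path Well→G→Ref (+1); total 3.
No residual Well→Ref path; max flow = 3.
Certifying cut of size 3: {Well→B, Well→G, Well→Ref}.

3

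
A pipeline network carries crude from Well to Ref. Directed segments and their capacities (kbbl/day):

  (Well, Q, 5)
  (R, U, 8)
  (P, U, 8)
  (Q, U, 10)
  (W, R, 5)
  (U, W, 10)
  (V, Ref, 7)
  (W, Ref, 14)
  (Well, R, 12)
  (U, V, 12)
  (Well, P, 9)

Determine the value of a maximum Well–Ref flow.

Augment Well→P→U→V→Ref: bottleneck 7, flow now 7.
Augment Well→P→U→W→Ref: bottleneck 1, flow now 8.
Augment Well→Q→U→W→Ref: bottleneck 5, flow now 13.
Augment Well→R→U→W→Ref: bottleneck 4, flow now 17.
No augmenting path remains; maximum flow = 17.
In the residual graph, reachable from Well: {Well, P, Q, R, U, V}.
Min-cut edges: U→W (10), V→Ref (7); capacity 10 + 7 = 17.
This cut is saturated, so no flow can exceed 17.

17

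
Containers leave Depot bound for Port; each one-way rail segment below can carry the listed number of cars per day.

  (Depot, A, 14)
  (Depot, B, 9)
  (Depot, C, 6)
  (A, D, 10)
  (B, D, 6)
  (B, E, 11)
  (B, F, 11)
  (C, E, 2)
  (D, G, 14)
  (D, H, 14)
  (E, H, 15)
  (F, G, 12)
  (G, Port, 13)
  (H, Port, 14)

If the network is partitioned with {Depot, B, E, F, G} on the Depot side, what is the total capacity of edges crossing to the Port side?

Edges leaving {Depot, B, E, F, G}: Depot→A (14), Depot→C (6), B→D (6), E→H (15), G→Port (13).
Cut capacity = 14 + 6 + 6 + 15 + 13 = 54.

54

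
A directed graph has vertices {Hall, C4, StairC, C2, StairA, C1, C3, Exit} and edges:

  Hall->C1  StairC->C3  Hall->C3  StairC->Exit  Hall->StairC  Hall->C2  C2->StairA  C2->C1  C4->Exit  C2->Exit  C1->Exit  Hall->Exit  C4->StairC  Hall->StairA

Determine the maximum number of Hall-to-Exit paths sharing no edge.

Assign every edge capacity 1; by Menger, the answer equals the max flow.
Path Hall→Exit (+1); total 1.
Path Hall→StairC→Exit (+1); total 2.
Path Hall→C2→Exit (+1); total 3.
Path Hall→C1→Exit (+1); total 4.
No residual Hall→Exit path; max flow = 4.
Certifying cut of size 4: {Hall→C1, Hall→C2, Hall→Exit, Hall→StairC}.

4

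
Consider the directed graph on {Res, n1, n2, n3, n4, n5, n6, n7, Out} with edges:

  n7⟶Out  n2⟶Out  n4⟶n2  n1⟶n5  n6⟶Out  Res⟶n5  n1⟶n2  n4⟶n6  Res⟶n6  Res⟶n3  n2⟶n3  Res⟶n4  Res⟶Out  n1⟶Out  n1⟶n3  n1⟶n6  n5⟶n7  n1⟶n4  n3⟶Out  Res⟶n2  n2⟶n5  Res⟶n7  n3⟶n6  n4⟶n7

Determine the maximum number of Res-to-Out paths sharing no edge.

Assign every edge capacity 1; by Menger, the answer equals the max flow.
Path Res→Out (+1); total 1.
Path Res→n2→Out (+1); total 2.
Path Res→n3→Out (+1); total 3.
Path Res→n6→Out (+1); total 4.
Path Res→n7→Out (+1); total 5.
No residual Res→Out path; max flow = 5.
Certifying cut of size 5: {Res→Out, n2→Out, n3→Out, n6→Out, n7→Out}.

5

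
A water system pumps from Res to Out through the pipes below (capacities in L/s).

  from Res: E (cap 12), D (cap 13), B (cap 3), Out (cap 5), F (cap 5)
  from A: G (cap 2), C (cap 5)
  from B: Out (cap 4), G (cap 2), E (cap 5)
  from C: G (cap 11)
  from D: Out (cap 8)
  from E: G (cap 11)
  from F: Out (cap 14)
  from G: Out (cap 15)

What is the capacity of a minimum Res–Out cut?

32

Augment Res→Out: bottleneck 5, flow now 5.
Augment Res→B→Out: bottleneck 3, flow now 8.
Augment Res→D→Out: bottleneck 8, flow now 16.
Augment Res→F→Out: bottleneck 5, flow now 21.
Augment Res→E→G→Out: bottleneck 11, flow now 32.
No augmenting path remains; maximum flow = 32.
By max-flow min-cut, the minimum cut capacity equals the max flow.
In the residual graph, reachable from Res: {Res, D, E}.
Min-cut edges: Res→B (3), Res→F (5), Res→Out (5), D→Out (8), E→G (11); capacity 3 + 5 + 5 + 8 + 11 = 32.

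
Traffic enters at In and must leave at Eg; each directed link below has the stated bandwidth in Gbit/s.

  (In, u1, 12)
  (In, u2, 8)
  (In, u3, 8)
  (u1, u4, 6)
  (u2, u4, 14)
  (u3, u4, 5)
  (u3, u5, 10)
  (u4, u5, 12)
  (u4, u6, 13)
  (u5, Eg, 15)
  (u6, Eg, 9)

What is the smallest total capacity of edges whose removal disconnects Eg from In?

22

Augment In→u3→u5→Eg: bottleneck 8, flow now 8.
Augment In→u1→u4→u5→Eg: bottleneck 6, flow now 14.
Augment In→u2→u4→u5→Eg: bottleneck 1, flow now 15.
Augment In→u2→u4→u6→Eg: bottleneck 7, flow now 22.
No augmenting path remains; maximum flow = 22.
By max-flow min-cut, the minimum cut capacity equals the max flow.
In the residual graph, reachable from In: {In, u1}.
Min-cut edges: In→u2 (8), In→u3 (8), u1→u4 (6); capacity 8 + 8 + 6 = 22.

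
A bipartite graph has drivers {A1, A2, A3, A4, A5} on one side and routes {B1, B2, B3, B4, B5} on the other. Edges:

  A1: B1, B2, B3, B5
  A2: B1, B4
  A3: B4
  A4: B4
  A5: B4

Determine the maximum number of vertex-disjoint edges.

3

Unit-capacity flow: source→left, listed edges, right→sink; max matching = max flow.
Augmenting path A1→B1 (+1); matched 1.
Augmenting path A2→B4 (+1); matched 2.
Augmenting path A3→B4→A2→B1→A1→B2 (+1); matched 3.
No augmenting path remains; maximum matching = 3.
König certificate: {A1, A2, B4} is a vertex cover of size 3 (every listed pair touches it), so no matching can be larger.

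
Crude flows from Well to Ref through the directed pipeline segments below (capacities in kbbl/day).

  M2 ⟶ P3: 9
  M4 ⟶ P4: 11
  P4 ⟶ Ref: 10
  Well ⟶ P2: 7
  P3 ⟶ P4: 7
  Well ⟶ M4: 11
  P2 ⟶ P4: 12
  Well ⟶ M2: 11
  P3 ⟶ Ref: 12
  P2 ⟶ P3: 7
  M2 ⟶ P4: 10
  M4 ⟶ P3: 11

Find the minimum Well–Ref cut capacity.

Augment Well→M4→P3→Ref: bottleneck 11, flow now 11.
Augment Well→P2→P3→Ref: bottleneck 1, flow now 12.
Augment Well→P2→P4→Ref: bottleneck 6, flow now 18.
Augment Well→M2→P4→Ref: bottleneck 4, flow now 22.
No augmenting path remains; maximum flow = 22.
By max-flow min-cut, the minimum cut capacity equals the max flow.
In the residual graph, reachable from Well: {Well, M4, P2, M2, P3, P4}.
Min-cut edges: P3→Ref (12), P4→Ref (10); capacity 12 + 10 = 22.

22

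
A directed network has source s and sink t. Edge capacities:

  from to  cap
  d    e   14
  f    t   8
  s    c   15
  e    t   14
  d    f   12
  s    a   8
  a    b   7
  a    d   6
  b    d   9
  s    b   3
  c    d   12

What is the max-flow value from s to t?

22

Augment s→a→d→e→t: bottleneck 6, flow now 6.
Augment s→b→d→e→t: bottleneck 3, flow now 9.
Augment s→c→d→e→t: bottleneck 5, flow now 14.
Augment s→c→d→f→t: bottleneck 7, flow now 21.
Augment s→a→b→d→f→t: bottleneck 1, flow now 22.
No augmenting path remains; maximum flow = 22.
In the residual graph, reachable from s: {s, a, b, c, d, f}.
Min-cut edges: d→e (14), f→t (8); capacity 14 + 8 = 22.
This cut is saturated, so no flow can exceed 22.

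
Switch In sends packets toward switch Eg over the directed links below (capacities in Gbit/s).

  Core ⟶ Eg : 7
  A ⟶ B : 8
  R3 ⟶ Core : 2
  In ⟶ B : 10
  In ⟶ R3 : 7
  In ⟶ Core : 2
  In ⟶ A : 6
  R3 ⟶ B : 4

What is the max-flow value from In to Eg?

Augment In→Core→Eg: bottleneck 2, flow now 2.
Augment In→R3→Core→Eg: bottleneck 2, flow now 4.
No augmenting path remains; maximum flow = 4.
In the residual graph, reachable from In: {In, A, R3, B}.
Min-cut edges: In→Core (2), R3→Core (2); capacity 2 + 2 = 4.
This cut is saturated, so no flow can exceed 4.

4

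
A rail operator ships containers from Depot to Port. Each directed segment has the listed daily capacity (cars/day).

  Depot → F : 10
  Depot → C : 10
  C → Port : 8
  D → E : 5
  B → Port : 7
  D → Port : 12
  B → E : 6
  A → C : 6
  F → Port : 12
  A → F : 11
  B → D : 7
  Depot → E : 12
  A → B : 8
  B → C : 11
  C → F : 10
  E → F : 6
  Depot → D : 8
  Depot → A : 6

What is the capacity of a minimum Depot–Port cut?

Augment Depot→C→Port: bottleneck 8, flow now 8.
Augment Depot→D→Port: bottleneck 8, flow now 16.
Augment Depot→F→Port: bottleneck 10, flow now 26.
Augment Depot→A→B→Port: bottleneck 6, flow now 32.
Augment Depot→C→F→Port: bottleneck 2, flow now 34.
No augmenting path remains; maximum flow = 34.
By max-flow min-cut, the minimum cut capacity equals the max flow.
In the residual graph, reachable from Depot: {Depot, C, E, F}.
Min-cut edges: Depot→A (6), Depot→D (8), C→Port (8), F→Port (12); capacity 6 + 8 + 8 + 12 = 34.

34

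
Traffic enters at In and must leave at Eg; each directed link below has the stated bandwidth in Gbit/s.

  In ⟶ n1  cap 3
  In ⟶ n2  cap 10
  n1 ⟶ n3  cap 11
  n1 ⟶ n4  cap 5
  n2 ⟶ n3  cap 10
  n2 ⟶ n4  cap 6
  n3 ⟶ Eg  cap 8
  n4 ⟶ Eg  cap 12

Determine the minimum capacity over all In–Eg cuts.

13

Augment In→n1→n3→Eg: bottleneck 3, flow now 3.
Augment In→n2→n3→Eg: bottleneck 5, flow now 8.
Augment In→n2→n4→Eg: bottleneck 5, flow now 13.
No augmenting path remains; maximum flow = 13.
By max-flow min-cut, the minimum cut capacity equals the max flow.
In the residual graph, reachable from In: {In}.
Min-cut edges: In→n1 (3), In→n2 (10); capacity 3 + 10 = 13.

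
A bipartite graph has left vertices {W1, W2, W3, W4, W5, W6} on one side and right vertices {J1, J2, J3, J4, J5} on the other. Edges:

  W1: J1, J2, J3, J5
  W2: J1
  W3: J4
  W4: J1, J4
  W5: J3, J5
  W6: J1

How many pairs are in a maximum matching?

4

Unit-capacity flow: source→left, listed edges, right→sink; max matching = max flow.
Augmenting path W1→J1 (+1); matched 1.
Augmenting path W3→J4 (+1); matched 2.
Augmenting path W5→J3 (+1); matched 3.
Augmenting path W2→J1→W1→J2 (+1); matched 4.
No augmenting path remains; maximum matching = 4.
König certificate: {W1, W5, J1, J4} is a vertex cover of size 4 (every listed pair touches it), so no matching can be larger.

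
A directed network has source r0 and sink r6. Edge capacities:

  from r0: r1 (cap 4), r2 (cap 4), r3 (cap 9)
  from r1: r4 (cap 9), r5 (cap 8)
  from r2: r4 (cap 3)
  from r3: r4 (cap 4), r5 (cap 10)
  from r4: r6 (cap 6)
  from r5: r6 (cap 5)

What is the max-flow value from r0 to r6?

Augment r0→r1→r4→r6: bottleneck 4, flow now 4.
Augment r0→r2→r4→r6: bottleneck 2, flow now 6.
Augment r0→r3→r5→r6: bottleneck 5, flow now 11.
No augmenting path remains; maximum flow = 11.
In the residual graph, reachable from r0: {r0, r1, r2, r3, r4, r5}.
Min-cut edges: r4→r6 (6), r5→r6 (5); capacity 6 + 5 = 11.
This cut is saturated, so no flow can exceed 11.

11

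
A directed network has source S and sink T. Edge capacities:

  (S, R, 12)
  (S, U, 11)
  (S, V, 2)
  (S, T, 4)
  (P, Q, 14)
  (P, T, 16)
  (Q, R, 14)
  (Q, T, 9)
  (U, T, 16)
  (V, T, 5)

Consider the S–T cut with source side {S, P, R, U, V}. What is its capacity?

55

Edges leaving {S, P, R, U, V}: S→T (4), P→Q (14), P→T (16), U→T (16), V→T (5).
Cut capacity = 4 + 14 + 16 + 16 + 5 = 55.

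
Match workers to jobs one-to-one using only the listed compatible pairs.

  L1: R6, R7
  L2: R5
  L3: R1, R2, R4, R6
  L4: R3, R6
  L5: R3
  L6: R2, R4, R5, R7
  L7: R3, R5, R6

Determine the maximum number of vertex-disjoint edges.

Unit-capacity flow: source→left, listed edges, right→sink; max matching = max flow.
Augmenting path L1→R6 (+1); matched 1.
Augmenting path L2→R5 (+1); matched 2.
Augmenting path L3→R1 (+1); matched 3.
Augmenting path L4→R3 (+1); matched 4.
Augmenting path L6→R2 (+1); matched 5.
Augmenting path L7→R6→L1→R7 (+1); matched 6.
No augmenting path remains; maximum matching = 6.
König certificate: {L1, L3, L6, R3, R5, R6} is a vertex cover of size 6 (every listed pair touches it), so no matching can be larger.

6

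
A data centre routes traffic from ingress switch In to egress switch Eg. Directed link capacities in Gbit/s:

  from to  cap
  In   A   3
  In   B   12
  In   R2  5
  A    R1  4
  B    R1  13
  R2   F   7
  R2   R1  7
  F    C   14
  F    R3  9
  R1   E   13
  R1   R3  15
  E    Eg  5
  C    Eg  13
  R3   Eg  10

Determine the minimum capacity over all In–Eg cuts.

20

Augment In→A→R1→E→Eg: bottleneck 3, flow now 3.
Augment In→B→R1→E→Eg: bottleneck 2, flow now 5.
Augment In→B→R1→R3→Eg: bottleneck 10, flow now 15.
Augment In→R2→F→C→Eg: bottleneck 5, flow now 20.
No augmenting path remains; maximum flow = 20.
By max-flow min-cut, the minimum cut capacity equals the max flow.
In the residual graph, reachable from In: {In}.
Min-cut edges: In→A (3), In→B (12), In→R2 (5); capacity 3 + 12 + 5 = 20.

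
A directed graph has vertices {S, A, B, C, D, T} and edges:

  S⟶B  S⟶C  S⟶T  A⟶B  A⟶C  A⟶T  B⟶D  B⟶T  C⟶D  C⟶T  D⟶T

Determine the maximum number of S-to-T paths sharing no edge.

Assign every edge capacity 1; by Menger, the answer equals the max flow.
Path S→T (+1); total 1.
Path S→B→T (+1); total 2.
Path S→C→T (+1); total 3.
No residual S→T path; max flow = 3.
Certifying cut of size 3: {S→B, S→C, S→T}.

3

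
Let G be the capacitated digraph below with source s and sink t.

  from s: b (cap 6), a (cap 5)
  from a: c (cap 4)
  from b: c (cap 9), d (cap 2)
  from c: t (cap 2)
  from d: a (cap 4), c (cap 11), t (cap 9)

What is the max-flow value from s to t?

Augment s→a→c→t: bottleneck 2, flow now 2.
Augment s→b→d→t: bottleneck 2, flow now 4.
No augmenting path remains; maximum flow = 4.
In the residual graph, reachable from s: {s, a, b, c}.
Min-cut edges: b→d (2), c→t (2); capacity 2 + 2 = 4.
This cut is saturated, so no flow can exceed 4.

4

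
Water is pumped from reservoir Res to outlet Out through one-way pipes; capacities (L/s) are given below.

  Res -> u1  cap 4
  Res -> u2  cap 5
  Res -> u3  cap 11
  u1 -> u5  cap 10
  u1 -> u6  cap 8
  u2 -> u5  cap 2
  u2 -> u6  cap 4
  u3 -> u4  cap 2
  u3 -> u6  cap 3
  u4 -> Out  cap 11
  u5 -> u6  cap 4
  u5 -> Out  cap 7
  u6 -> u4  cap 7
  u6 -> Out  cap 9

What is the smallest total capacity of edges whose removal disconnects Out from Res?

14

Augment Res→u1→u5→Out: bottleneck 4, flow now 4.
Augment Res→u2→u5→Out: bottleneck 2, flow now 6.
Augment Res→u2→u6→Out: bottleneck 3, flow now 9.
Augment Res→u3→u4→Out: bottleneck 2, flow now 11.
Augment Res→u3→u6→Out: bottleneck 3, flow now 14.
No augmenting path remains; maximum flow = 14.
By max-flow min-cut, the minimum cut capacity equals the max flow.
In the residual graph, reachable from Res: {Res, u3}.
Min-cut edges: Res→u1 (4), Res→u2 (5), u3→u4 (2), u3→u6 (3); capacity 4 + 5 + 2 + 3 = 14.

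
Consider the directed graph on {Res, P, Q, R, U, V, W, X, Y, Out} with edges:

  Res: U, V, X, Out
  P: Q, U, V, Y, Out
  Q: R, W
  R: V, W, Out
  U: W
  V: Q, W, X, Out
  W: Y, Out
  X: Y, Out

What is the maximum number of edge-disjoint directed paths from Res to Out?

4

Assign every edge capacity 1; by Menger, the answer equals the max flow.
Path Res→Out (+1); total 1.
Path Res→V→Out (+1); total 2.
Path Res→X→Out (+1); total 3.
Path Res→U→W→Out (+1); total 4.
No residual Res→Out path; max flow = 4.
Certifying cut of size 4: {Res→Out, Res→U, Res→V, Res→X}.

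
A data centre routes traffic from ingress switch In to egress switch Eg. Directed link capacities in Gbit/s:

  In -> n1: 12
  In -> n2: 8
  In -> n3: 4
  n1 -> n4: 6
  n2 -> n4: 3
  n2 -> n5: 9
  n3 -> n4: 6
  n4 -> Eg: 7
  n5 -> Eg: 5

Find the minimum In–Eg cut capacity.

12

Augment In→n1→n4→Eg: bottleneck 6, flow now 6.
Augment In→n2→n4→Eg: bottleneck 1, flow now 7.
Augment In→n2→n5→Eg: bottleneck 5, flow now 12.
No augmenting path remains; maximum flow = 12.
By max-flow min-cut, the minimum cut capacity equals the max flow.
In the residual graph, reachable from In: {In, n1, n2, n3, n4, n5}.
Min-cut edges: n4→Eg (7), n5→Eg (5); capacity 7 + 5 = 12.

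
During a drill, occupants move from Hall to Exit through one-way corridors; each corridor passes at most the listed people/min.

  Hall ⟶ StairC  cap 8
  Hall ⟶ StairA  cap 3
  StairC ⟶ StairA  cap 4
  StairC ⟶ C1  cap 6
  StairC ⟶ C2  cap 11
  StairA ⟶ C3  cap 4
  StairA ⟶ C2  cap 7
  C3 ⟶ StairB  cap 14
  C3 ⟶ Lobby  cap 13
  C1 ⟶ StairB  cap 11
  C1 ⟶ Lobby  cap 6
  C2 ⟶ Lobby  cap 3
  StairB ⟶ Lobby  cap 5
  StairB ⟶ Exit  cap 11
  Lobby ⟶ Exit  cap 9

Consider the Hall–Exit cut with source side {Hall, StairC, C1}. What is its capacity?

35

Edges leaving {Hall, StairC, C1}: Hall→StairA (3), StairC→StairA (4), StairC→C2 (11), C1→StairB (11), C1→Lobby (6).
Cut capacity = 3 + 4 + 11 + 11 + 6 = 35.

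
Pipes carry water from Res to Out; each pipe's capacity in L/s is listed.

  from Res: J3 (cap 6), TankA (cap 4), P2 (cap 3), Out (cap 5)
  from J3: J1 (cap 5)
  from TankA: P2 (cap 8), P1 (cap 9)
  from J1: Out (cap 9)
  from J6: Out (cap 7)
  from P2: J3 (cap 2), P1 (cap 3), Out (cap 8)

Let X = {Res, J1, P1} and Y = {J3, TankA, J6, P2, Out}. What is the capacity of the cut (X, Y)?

27

Edges leaving {Res, J1, P1}: Res→J3 (6), Res→TankA (4), Res→P2 (3), Res→Out (5), J1→Out (9).
Cut capacity = 6 + 4 + 3 + 5 + 9 = 27.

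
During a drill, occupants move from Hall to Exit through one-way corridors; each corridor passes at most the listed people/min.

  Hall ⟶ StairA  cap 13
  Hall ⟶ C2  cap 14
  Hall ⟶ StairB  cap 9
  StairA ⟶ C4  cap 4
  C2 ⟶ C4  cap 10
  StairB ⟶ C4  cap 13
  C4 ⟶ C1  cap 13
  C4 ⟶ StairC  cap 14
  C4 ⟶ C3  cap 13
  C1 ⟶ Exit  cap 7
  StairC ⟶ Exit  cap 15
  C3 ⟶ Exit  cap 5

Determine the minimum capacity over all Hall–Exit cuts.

23

Augment Hall→StairA→C4→C1→Exit: bottleneck 4, flow now 4.
Augment Hall→C2→C4→C1→Exit: bottleneck 3, flow now 7.
Augment Hall→C2→C4→StairC→Exit: bottleneck 7, flow now 14.
Augment Hall→StairB→C4→StairC→Exit: bottleneck 7, flow now 21.
Augment Hall→StairB→C4→C3→Exit: bottleneck 2, flow now 23.
No augmenting path remains; maximum flow = 23.
By max-flow min-cut, the minimum cut capacity equals the max flow.
In the residual graph, reachable from Hall: {Hall, StairA, C2}.
Min-cut edges: Hall→StairB (9), StairA→C4 (4), C2→C4 (10); capacity 9 + 4 + 10 = 23.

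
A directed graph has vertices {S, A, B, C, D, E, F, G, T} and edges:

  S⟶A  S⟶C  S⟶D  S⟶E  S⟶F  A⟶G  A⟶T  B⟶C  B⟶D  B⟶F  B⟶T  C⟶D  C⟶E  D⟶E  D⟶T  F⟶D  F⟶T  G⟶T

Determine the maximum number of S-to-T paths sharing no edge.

Assign every edge capacity 1; by Menger, the answer equals the max flow.
Path S→A→T (+1); total 1.
Path S→D→T (+1); total 2.
Path S→F→T (+1); total 3.
No residual S→T path; max flow = 3.
Certifying cut of size 3: {D→T, S→A, S→F}.

3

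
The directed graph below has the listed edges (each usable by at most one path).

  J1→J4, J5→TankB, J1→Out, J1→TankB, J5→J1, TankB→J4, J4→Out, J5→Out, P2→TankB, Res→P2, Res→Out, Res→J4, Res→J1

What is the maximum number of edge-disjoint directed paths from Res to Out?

3

Assign every edge capacity 1; by Menger, the answer equals the max flow.
Path Res→Out (+1); total 1.
Path Res→J1→Out (+1); total 2.
Path Res→J4→Out (+1); total 3.
No residual Res→Out path; max flow = 3.
Certifying cut of size 3: {J4→Out, Res→J1, Res→Out}.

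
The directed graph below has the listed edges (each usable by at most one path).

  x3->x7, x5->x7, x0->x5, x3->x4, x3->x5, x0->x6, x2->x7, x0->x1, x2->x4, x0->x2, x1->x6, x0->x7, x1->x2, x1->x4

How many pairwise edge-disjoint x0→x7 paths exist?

3

Assign every edge capacity 1; by Menger, the answer equals the max flow.
Path x0→x7 (+1); total 1.
Path x0→x2→x7 (+1); total 2.
Path x0→x5→x7 (+1); total 3.
No residual x0→x7 path; max flow = 3.
Certifying cut of size 3: {x0→x5, x0→x7, x2→x7}.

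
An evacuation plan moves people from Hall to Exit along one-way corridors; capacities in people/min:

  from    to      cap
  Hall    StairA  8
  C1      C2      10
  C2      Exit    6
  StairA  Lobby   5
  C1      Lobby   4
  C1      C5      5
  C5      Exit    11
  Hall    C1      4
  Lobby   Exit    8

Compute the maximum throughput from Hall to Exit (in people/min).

9

Augment Hall→StairA→Lobby→Exit: bottleneck 5, flow now 5.
Augment Hall→C1→Lobby→Exit: bottleneck 3, flow now 8.
Augment Hall→C1→C2→Exit: bottleneck 1, flow now 9.
No augmenting path remains; maximum flow = 9.
In the residual graph, reachable from Hall: {Hall, StairA}.
Min-cut edges: Hall→C1 (4), StairA→Lobby (5); capacity 4 + 5 = 9.
This cut is saturated, so no flow can exceed 9.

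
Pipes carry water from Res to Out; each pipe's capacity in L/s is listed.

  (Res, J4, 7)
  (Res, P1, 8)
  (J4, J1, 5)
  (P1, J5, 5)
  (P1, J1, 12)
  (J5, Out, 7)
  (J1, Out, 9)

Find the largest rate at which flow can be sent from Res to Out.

13

Augment Res→J4→J1→Out: bottleneck 5, flow now 5.
Augment Res→P1→J5→Out: bottleneck 5, flow now 10.
Augment Res→P1→J1→Out: bottleneck 3, flow now 13.
No augmenting path remains; maximum flow = 13.
In the residual graph, reachable from Res: {Res, J4}.
Min-cut edges: Res→P1 (8), J4→J1 (5); capacity 8 + 5 = 13.
This cut is saturated, so no flow can exceed 13.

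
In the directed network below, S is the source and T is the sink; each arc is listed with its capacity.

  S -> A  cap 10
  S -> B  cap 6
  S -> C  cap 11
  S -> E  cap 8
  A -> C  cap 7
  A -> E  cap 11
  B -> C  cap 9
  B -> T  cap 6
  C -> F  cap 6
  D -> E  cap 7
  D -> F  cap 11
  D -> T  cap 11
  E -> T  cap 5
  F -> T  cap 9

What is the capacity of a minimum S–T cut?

17

Augment S→B→T: bottleneck 6, flow now 6.
Augment S→E→T: bottleneck 5, flow now 11.
Augment S→C→F→T: bottleneck 6, flow now 17.
No augmenting path remains; maximum flow = 17.
By max-flow min-cut, the minimum cut capacity equals the max flow.
In the residual graph, reachable from S: {S, A, C, E}.
Min-cut edges: S→B (6), C→F (6), E→T (5); capacity 6 + 6 + 5 = 17.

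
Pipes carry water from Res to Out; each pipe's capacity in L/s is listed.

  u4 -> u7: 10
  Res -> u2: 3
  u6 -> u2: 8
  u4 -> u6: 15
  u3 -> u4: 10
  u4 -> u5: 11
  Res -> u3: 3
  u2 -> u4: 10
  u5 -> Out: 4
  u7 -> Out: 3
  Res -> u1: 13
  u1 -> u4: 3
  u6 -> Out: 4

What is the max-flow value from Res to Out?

Augment Res→u1→u4→u5→Out: bottleneck 3, flow now 3.
Augment Res→u2→u4→u5→Out: bottleneck 1, flow now 4.
Augment Res→u2→u4→u6→Out: bottleneck 2, flow now 6.
Augment Res→u3→u4→u6→Out: bottleneck 2, flow now 8.
Augment Res→u3→u4→u7→Out: bottleneck 1, flow now 9.
No augmenting path remains; maximum flow = 9.
In the residual graph, reachable from Res: {Res, u1}.
Min-cut edges: Res→u2 (3), Res→u3 (3), u1→u4 (3); capacity 3 + 3 + 3 = 9.
This cut is saturated, so no flow can exceed 9.

9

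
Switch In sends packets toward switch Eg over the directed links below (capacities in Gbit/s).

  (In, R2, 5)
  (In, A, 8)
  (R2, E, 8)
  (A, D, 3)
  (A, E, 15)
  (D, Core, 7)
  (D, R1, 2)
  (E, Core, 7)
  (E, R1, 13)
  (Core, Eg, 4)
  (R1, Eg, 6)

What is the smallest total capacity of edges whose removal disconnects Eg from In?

Augment In→R2→E→Core→Eg: bottleneck 4, flow now 4.
Augment In→R2→E→R1→Eg: bottleneck 1, flow now 5.
Augment In→A→D→R1→Eg: bottleneck 2, flow now 7.
Augment In→A→E→R1→Eg: bottleneck 3, flow now 10.
No augmenting path remains; maximum flow = 10.
By max-flow min-cut, the minimum cut capacity equals the max flow.
In the residual graph, reachable from In: {In, R2, A, D, E, Core, R1}.
Min-cut edges: Core→Eg (4), R1→Eg (6); capacity 4 + 6 = 10.

10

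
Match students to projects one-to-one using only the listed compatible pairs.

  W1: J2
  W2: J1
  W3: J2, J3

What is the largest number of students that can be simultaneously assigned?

3

Unit-capacity flow: source→left, listed edges, right→sink; max matching = max flow.
Augmenting path W1→J2 (+1); matched 1.
Augmenting path W2→J1 (+1); matched 2.
Augmenting path W3→J3 (+1); matched 3.
No augmenting path remains; maximum matching = 3.
König certificate: {W1, W2, W3} is a vertex cover of size 3 (every listed pair touches it), so no matching can be larger.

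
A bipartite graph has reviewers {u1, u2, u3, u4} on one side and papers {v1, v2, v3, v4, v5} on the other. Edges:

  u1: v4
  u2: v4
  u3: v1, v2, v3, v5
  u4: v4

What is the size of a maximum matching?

2

Unit-capacity flow: source→left, listed edges, right→sink; max matching = max flow.
Augmenting path u1→v4 (+1); matched 1.
Augmenting path u3→v1 (+1); matched 2.
No augmenting path remains; maximum matching = 2.
König certificate: {u3, v4} is a vertex cover of size 2 (every listed pair touches it), so no matching can be larger.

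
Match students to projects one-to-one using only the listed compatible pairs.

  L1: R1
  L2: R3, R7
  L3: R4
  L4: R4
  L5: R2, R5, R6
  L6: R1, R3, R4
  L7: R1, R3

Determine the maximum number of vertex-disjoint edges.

Unit-capacity flow: source→left, listed edges, right→sink; max matching = max flow.
Augmenting path L1→R1 (+1); matched 1.
Augmenting path L2→R3 (+1); matched 2.
Augmenting path L3→R4 (+1); matched 3.
Augmenting path L5→R2 (+1); matched 4.
Augmenting path L6→R3→L2→R7 (+1); matched 5.
No augmenting path remains; maximum matching = 5.
König certificate: {L2, L5, R1, R3, R4} is a vertex cover of size 5 (every listed pair touches it), so no matching can be larger.

5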